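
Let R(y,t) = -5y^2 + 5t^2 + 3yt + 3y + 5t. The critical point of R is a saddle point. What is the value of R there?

-125/109

∂R/∂y = -10y + 3t + 3 = 0 and ∂R/∂t = 3y + 10t + 5 = 0, so (y, t) = (15/109, -59/109).
The Hessian has R_{yy} = -10, R_{tt} = 10, R_{yt} = 3, giving D = -109 < 0, so the point is a saddle point.
R(15/109, -59/109) = -125/109.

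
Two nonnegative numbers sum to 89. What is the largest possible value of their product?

7921/4

With x + y = 89, the product is P(x) = x(89 − x).
P'(x) = 89 − 2x = 0 gives x = 89/2; P'' = −2 < 0, so this is the maximum.
P = 89/2·89/2 = 7921/4.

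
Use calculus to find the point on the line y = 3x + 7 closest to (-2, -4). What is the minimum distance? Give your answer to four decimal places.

1.5811

Minimize D(x)^2 = (x + 2)^2 + (3x + 11)^2.
d/dx[D^2] = 2(x + 2) + 2·3·(3x + 11) = 0 ⇒ x = -7/2.
Then y = -7/2 and the distance is √(5/2) ≈ 1.5811.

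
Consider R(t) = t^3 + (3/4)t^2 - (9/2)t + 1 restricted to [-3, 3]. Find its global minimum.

The derivative is 3t^2 + (3/2)t - 9/2, which vanishes at t = -3/2 and t = 1.
Candidates: R(-3) = -23/4; R(-3/2) = 97/16; R(1) = -7/4; R(3) = 85/4.
Hence the absolute minimum is -23/4 at t = -3.

-23/4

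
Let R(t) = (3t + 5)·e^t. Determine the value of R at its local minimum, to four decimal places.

-0.2085

R'(t) = 3·e^t + (3t + 5)·1·e^t = (3t + 8)·e^t. Since e^t > 0, the only critical point is t = -8/3.
R''(-8/3) has the same sign as 3 > 0, so this is a local minimum.
R(-8/3) = (-3)·e^(-8/3) ≈ -0.2085.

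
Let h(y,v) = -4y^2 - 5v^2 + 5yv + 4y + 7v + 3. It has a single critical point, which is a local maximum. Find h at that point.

581/55

∂h/∂y = -8y + 5v + 4 = 0 and ∂h/∂v = 5y - 10v + 7 = 0, so (y, v) = (15/11, 76/55).
The Hessian has h_{yy} = -8, h_{vv} = -10, h_{yv} = 5, giving D = 55 > 0 with h_{yy} < 0, so the point is a local maximum.
h(15/11, 76/55) = 581/55.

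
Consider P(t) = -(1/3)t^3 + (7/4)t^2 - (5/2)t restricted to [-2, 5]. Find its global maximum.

The derivative is -t^2 + (7/2)t - 5/2, which vanishes at t = 1 and t = 5/2.
Compare values at every candidate in [-2, 5]: P(-2) = 44/3,  P(1) = -13/12,  P(5/2) = -25/48,  P(5) = -125/12.
So the maximum is P(-2) = 44/3.

44/3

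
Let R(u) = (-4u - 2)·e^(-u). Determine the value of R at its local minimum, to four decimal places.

R'(u) = (-4)·e^(-u) + (-4u - 2)·(-1)·e^(-u) = (4u - 2)·e^(-u). Since e^(-u) > 0, the only critical point is u = 1/2.
R''(1/2) has the same sign as 4 > 0, so this is a local minimum.
R(1/2) = (-4)·e^(-1/2) ≈ -2.4261.

-2.4261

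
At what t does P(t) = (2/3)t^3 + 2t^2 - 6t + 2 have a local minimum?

Critical points: P'(t) = 2t^2 + 4t - 6 vanishes at t = -3, 1.
Since P''(t) = 4t + 4, we get P''(-3) = -8 < 0 ⇒ local maximum; P''(1) = 8 > 0 ⇒ local minimum.
The local minimum is P(1) = -4/3.

1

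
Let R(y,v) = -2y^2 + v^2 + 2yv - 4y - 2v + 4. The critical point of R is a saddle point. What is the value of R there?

10/3

∂R/∂y = -4y + 2v - 4 = 0 and ∂R/∂v = 2y + 2v - 2 = 0, so (y, v) = (-1/3, 4/3).
The Hessian has R_{yy} = -4, R_{vv} = 2, R_{yv} = 2, giving D = -12 < 0, so the point is a saddle point.
R(-1/3, 4/3) = 10/3.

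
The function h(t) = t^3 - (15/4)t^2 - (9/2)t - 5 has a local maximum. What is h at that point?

h'(t) = 3t^2 - (15/2)t - 9/2 = 0 at t = -1/2, 3.
Since h''(t) = 6t - 15/2, we get h''(-1/2) = -21/2 < 0 ⇒ local maximum; h''(3) = 21/2 > 0 ⇒ local minimum.
Thus h has its local maximum at t = -1/2, with value -61/16.

-61/16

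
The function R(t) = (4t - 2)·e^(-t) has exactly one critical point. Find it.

3/2

Differentiating with the product rule gives R'(t) = (-4t + 6)·e^(-t). Since e^(-t) > 0, the only critical point is t = 3/2.
R''(3/2) has the same sign as -4 < 0, so this is a local maximum.
R(3/2) = (4)·e^(-3/2) ≈ 0.8925.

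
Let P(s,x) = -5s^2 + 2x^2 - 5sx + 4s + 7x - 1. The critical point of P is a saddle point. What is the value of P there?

∂P/∂s = -10s - 5x + 4 = 0 and ∂P/∂x = -5s + 4x + 7 = 0, so (s, x) = (51/65, -10/13).
The Hessian has P_{ss} = -10, P_{xx} = 4, P_{sx} = -5, giving D = -65 < 0, so the point is a saddle point.
P(51/65, -10/13) = -138/65.

-138/65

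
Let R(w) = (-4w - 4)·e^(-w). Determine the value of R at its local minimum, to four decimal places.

By the product rule, R'(w) = (4w)·e^(-w). Since e^(-w) > 0, the only critical point is w = 0.
R''(0) has the same sign as 4 > 0, so this is a local minimum.
R(0) = (-4)·e^(0) ≈ -4.0000.

-4.0000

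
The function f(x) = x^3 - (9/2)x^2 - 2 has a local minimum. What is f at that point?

-31/2

f'(x) = 3x^2 - 9x. Setting f'(x) = 0 gives x ∈ {0, 3}.
Since f''(x) = 6x - 9, we get f''(0) = -9 < 0 ⇒ local maximum; f''(3) = 9 > 0 ⇒ local minimum.
The local minimum is f(3) = -31/2.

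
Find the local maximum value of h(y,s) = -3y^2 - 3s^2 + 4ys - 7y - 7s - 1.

∂h/∂y = -6y + 4s - 7 = 0 and ∂h/∂s = 4y - 6s - 7 = 0, so (y, s) = (-7/2, -7/2).
The Hessian has h_{yy} = -6, h_{ss} = -6, h_{ys} = 4, giving D = 20 > 0 with h_{yy} < 0, so the point is a local maximum.
h(-7/2, -7/2) = 47/2.

47/2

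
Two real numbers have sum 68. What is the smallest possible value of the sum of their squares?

With a + b = 68, a^2 + b^2 = a^2 + (68 − a)^2.
The derivative 2a − 2(68 − a) = 4a − 136 vanishes at a = 34; second derivative 4 > 0, a minimum.
The minimum is 2·(34)^2 = 2312.

2312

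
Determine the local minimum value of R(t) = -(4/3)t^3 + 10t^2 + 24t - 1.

Critical points: R'(t) = -4t^2 + 20t + 24 vanishes at t = -1, 6.
R''(t) = -8t + 20. R''(-1) = 28 > 0 ⇒ local minimum; R''(6) = -28 < 0 ⇒ local maximum.
Thus R has its local minimum at t = -1, with value -41/3.

-41/3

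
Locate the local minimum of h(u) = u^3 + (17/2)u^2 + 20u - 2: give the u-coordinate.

Critical points: h'(u) = 3u^2 + 17u + 20 vanishes at u = -4, -5/3.
Second-derivative test with h''(u) = 6u + 17: h''(-4) = -7 < 0 ⇒ local maximum; h''(-5/3) = 7 > 0 ⇒ local minimum.
Thus h has its local minimum at u = -5/3, with value -883/54.

-5/3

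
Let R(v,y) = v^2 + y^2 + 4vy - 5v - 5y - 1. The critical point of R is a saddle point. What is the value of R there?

∂R/∂v = 2v + 4y - 5 = 0 and ∂R/∂y = 4v + 2y - 5 = 0, so (v, y) = (5/6, 5/6).
The Hessian has R_{vv} = 2, R_{yy} = 2, R_{vy} = 4, giving D = -12 < 0, so the point is a saddle point.
R(5/6, 5/6) = -31/6.

-31/6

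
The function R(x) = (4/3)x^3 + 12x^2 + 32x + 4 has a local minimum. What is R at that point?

-68/3

R'(x) = 4x^2 + 24x + 32 = 0 at x = -4, -2.
Since R''(x) = 8x + 24, we get R''(-4) = -8 < 0 ⇒ local maximum; R''(-2) = 8 > 0 ⇒ local minimum.
So the local minimum value is R(-2) = -68/3.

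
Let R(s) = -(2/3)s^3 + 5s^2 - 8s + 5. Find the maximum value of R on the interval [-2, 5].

The derivative is -2s^2 + 10s - 8, which vanishes at s = 1 and s = 4.
Candidates: R(-2) = 139/3, R(1) = 4/3, R(4) = 31/3, R(5) = 20/3.
The maximum over the interval is 139/3, attained at s = -2.

139/3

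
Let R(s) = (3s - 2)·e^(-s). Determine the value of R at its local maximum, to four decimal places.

0.5666

R'(s) = 3·e^(-s) + (3s - 2)·(-1)·e^(-s) = (-3s + 5)·e^(-s). Since e^(-s) > 0, the only critical point is s = 5/3.
R''(5/3) has the same sign as -3 < 0, so this is a local maximum.
R(5/3) = (3)·e^(-5/3) ≈ 0.5666.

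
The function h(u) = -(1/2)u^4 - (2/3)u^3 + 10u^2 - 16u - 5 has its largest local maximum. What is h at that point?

Critical points: h'(u) = -2u^3 - 2u^2 + 20u - 16 vanishes at u = -4, 1, 2.
h''(u) = -6u^2 - 4u + 20. h''(-4) = -60 < 0 ⇒ local maximum; h''(1) = 10 > 0 ⇒ local minimum; h''(2) = -12 < 0 ⇒ local maximum.
Thus h has its largest local maximum at u = -4, with value 401/3.

401/3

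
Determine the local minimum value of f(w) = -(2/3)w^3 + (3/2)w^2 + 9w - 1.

f'(w) = -2w^2 + 3w + 9 = 0 at w = -3/2, 3.
Second-derivative test with f''(w) = -4w + 3: f''(-3/2) = 9 > 0 ⇒ local minimum; f''(3) = -9 < 0 ⇒ local maximum.
The local minimum is f(-3/2) = -71/8.

-71/8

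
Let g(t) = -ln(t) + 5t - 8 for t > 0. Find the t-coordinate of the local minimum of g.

g'(t) = -1/t + 5 = 0 gives t = 1/5.
g''(t) = 1/t², which is positive for t > 0, so this is a local minimum.
g(1/5) = -1·ln(1/5) + 1 - 8 ≈ -5.3906.

1/5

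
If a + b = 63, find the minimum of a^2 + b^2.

With a + b = 63, a^2 + b^2 = a^2 + (63 − a)^2.
The derivative 2a − 2(63 − a) = 4a − 126 vanishes at a = 63/2; second derivative 4 > 0, a minimum.
The minimum is 2·(63/2)^2 = 3969/2.

3969/2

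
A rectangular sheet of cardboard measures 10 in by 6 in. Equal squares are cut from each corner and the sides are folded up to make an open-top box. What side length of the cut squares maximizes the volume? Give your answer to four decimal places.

1.2137

With cut size x, the volume is V(x) = x(10 − 2x)(6 − 2x) for 0 < x < 3.
V'(x) = 12x^2 − 64x + 60. Setting V'(x) = 0 gives x ≈ 1.2137 (the root in (0, 3)).
V''(x) = 24x − 64 is negative there, so this is the maximum; V ≈ 32.8353.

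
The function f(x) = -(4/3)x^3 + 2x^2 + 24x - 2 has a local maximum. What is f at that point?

f'(x) = -4x^2 + 4x + 24. Setting f'(x) = 0 gives x ∈ {-2, 3}.
Second-derivative test with f''(x) = -8x + 4: f''(-2) = 20 > 0 ⇒ local minimum; f''(3) = -20 < 0 ⇒ local maximum.
The local maximum is f(3) = 52.

52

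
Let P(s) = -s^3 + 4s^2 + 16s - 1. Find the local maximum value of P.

63

P'(s) = -3s^2 + 8s + 16 = 0 at s = -4/3, 4.
Since P''(s) = -6s + 8, we get P''(-4/3) = 16 > 0 ⇒ local minimum; P''(4) = -16 < 0 ⇒ local maximum.
The local maximum is P(4) = 63.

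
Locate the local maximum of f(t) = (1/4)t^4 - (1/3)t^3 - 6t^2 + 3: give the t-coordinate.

0

Critical points: f'(t) = t^3 - t^2 - 12t vanishes at t = -3, 0, 4.
Second-derivative test with f''(t) = 3t^2 - 2t - 12: f''(-3) = 21 > 0 ⇒ local minimum; f''(0) = -12 < 0 ⇒ local maximum; f''(4) = 28 > 0 ⇒ local minimum.
So the local maximum value is f(0) = 3.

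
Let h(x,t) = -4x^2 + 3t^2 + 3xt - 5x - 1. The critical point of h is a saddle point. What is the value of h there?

6/19

∂h/∂x = -8x + 3t - 5 = 0 and ∂h/∂t = 3x + 6t = 0, so (x, t) = (-10/19, 5/19).
The Hessian has h_{xx} = -8, h_{tt} = 6, h_{xt} = 3, giving D = -57 < 0, so the point is a saddle point.
h(-10/19, 5/19) = 6/19.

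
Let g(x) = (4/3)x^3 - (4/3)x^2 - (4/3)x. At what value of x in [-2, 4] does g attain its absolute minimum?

-2

Differentiating, g'(x) = 4x^2 - (8/3)x - 4/3; which vanishes at x = -1/3 and x = 1.
Evaluating at the critical points and endpoints: g(-2) = -40/3,  g(-1/3) = 20/81,  g(1) = -4/3,  g(4) = 176/3.
So the minimum is g(-2) = -40/3.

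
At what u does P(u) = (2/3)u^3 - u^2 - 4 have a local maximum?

0

P'(u) = 2u^2 - 2u. Setting P'(u) = 0 gives u ∈ {0, 1}.
Since P''(u) = 4u - 2, we get P''(0) = -2 < 0 ⇒ local maximum; P''(1) = 2 > 0 ⇒ local minimum.
The local maximum is P(0) = -4.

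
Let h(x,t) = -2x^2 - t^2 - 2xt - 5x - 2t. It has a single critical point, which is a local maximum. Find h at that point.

∂h/∂x = -4x - 2t - 5 = 0 and ∂h/∂t = -2x - 2t - 2 = 0, so (x, t) = (-3/2, 1/2).
The Hessian has h_{xx} = -4, h_{tt} = -2, h_{xt} = -2, giving D = 4 > 0 with h_{xx} < 0, so the point is a local maximum.
h(-3/2, 1/2) = 13/4.

13/4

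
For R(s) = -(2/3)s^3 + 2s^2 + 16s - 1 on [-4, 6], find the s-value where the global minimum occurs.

R'(s) = -2s^2 + 4s + 16, which vanishes at s = -2 and s = 4.
Compare values at every candidate in [-4, 6]: R(-4) = 29/3; R(-2) = -59/3; R(4) = 157/3; R(6) = 23.
The minimum over the interval is -59/3, attained at s = -2.

-2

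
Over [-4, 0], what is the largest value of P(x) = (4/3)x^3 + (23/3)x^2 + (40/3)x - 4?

Differentiating, P'(x) = 4x^2 + (46/3)x + 40/3; which vanishes at x = -5/2 and x = -4/3.
Compare values at every candidate in [-4, 0]: P(-4) = -20, P(-5/2) = -41/4, P(-4/3) = -916/81, P(0) = -4.
Hence the absolute maximum is -4 at x = 0.

-4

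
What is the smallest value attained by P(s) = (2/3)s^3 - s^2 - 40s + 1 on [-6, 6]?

-422/3

The derivative is 2s^2 - 2s - 40, which vanishes at s = -4 and s = 5.
Candidates: P(-6) = 61,  P(-4) = 307/3,  P(5) = -422/3,  P(6) = -131.
Hence the absolute minimum is -422/3 at s = 5.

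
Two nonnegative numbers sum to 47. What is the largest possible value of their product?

With x + y = 47, the product is P(x) = x(47 − x).
P'(x) = 47 − 2x = 0 gives x = 47/2; P'' = −2 < 0, so this is the maximum.
P = 47/2·47/2 = 2209/4.

2209/4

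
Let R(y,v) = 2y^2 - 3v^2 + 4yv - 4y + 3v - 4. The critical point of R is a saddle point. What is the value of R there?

∂R/∂y = 4y + 4v - 4 = 0 and ∂R/∂v = 4y - 6v + 3 = 0, so (y, v) = (3/10, 7/10).
The Hessian has R_{yy} = 4, R_{vv} = -6, R_{yv} = 4, giving D = -40 < 0, so the point is a saddle point.
R(3/10, 7/10) = -71/20.

-71/20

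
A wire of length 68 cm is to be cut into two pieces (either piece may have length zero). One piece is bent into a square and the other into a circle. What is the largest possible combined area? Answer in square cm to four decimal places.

Let x be the length used for the square. Square side x/4; circle radius (68−x)/(2π).
A(x) = (x/4)² + π·((68−x)/(2π))² = x²/16 + (68−x)²/(4π) for 0 ≤ x ≤ 68. A'(x) = x/8 − (68−x)/(2π) = 0 gives x = 4·68/(π+4) ≈ 38.0867.
A'' > 0, so the interior critical point is a minimum; the maximum is at an endpoint. A(0) = 367.9662 and A(68) = 289.0000, so the largest area is 367.9662.

367.9662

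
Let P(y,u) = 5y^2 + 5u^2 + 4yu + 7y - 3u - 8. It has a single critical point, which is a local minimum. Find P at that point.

-523/42

∂P/∂y = 10y + 4u + 7 = 0 and ∂P/∂u = 4y + 10u - 3 = 0, so (y, u) = (-41/42, 29/42).
The Hessian has P_{yy} = 10, P_{uu} = 10, P_{yu} = 4, giving D = 84 > 0 with P_{yy} > 0, so the point is a local minimum.
P(-41/42, 29/42) = -523/42.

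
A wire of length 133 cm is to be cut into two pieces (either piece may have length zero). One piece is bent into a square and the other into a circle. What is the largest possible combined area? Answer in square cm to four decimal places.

Let x be the length used for the square. Square side x/4; circle radius (133−x)/(2π).
A(x) = (x/4)² + π·((133−x)/(2π))² = x²/16 + (133−x)²/(4π) for 0 ≤ x ≤ 133. A'(x) = x/8 − (133−x)/(2π) = 0 gives x = 4·133/(π+4) ≈ 74.4932.
A'' > 0, so the interior critical point is a minimum; the maximum is at an endpoint. A(0) = 1407.6459 and A(133) = 1105.5625, so the largest area is 1407.6459.

1407.6459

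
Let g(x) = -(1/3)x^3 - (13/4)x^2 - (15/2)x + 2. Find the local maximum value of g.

Critical points: g'(x) = -x^2 - (13/2)x - 15/2 vanishes at x = -5, -3/2.
Second-derivative test with g''(x) = -2x - 13/2: g''(-5) = 7/2 > 0 ⇒ local minimum; g''(-3/2) = -7/2 < 0 ⇒ local maximum.
Thus g has its local maximum at x = -3/2, with value 113/16.

113/16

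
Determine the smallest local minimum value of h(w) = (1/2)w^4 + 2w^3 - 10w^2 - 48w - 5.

-289/2

h'(w) = 2w^3 + 6w^2 - 20w - 48. Setting h'(w) = 0 gives w ∈ {-4, -2, 3}.
Second-derivative test with h''(w) = 6w^2 + 12w - 20: h''(-4) = 28 > 0 ⇒ local minimum; h''(-2) = -20 < 0 ⇒ local maximum; h''(3) = 70 > 0 ⇒ local minimum.
Thus h has its smallest local minimum at w = 3, with value -289/2.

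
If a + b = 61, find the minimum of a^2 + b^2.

3721/2

With a + b = 61, a^2 + b^2 = a^2 + (61 − a)^2.
The derivative 2a − 2(61 − a) = 4a − 122 vanishes at a = 61/2; second derivative 4 > 0, a minimum.
The minimum is 2·(61/2)^2 = 3721/2.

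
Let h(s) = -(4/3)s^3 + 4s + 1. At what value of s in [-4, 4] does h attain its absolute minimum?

h'(s) = -4s^2 + 4, which vanishes at s = -1 and s = 1.
Evaluating at the critical points and endpoints: h(-4) = 211/3, h(-1) = -5/3, h(1) = 11/3, h(4) = -205/3.
The minimum over the interval is -205/3, attained at s = 4.

4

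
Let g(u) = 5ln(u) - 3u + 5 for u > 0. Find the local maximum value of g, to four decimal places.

g'(u) = 5/u − 3 = 0 gives u = 5/3.
g''(u) = -5/u², which is negative for u > 0, so this is a local maximum.
g(5/3) = 5·ln(5/3) - 5 + 5 ≈ 2.5541.

2.5541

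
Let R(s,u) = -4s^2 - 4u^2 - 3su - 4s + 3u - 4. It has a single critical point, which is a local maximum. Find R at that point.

-84/55

∂R/∂s = -8s - 3u - 4 = 0 and ∂R/∂u = -3s - 8u + 3 = 0, so (s, u) = (-41/55, 36/55).
The Hessian has R_{ss} = -8, R_{uu} = -8, R_{su} = -3, giving D = 55 > 0 with R_{ss} < 0, so the point is a local maximum.
R(-41/55, 36/55) = -84/55.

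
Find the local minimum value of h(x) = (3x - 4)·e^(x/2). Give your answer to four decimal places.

Differentiating with the product rule gives h'(x) = ((3/2)x + 1)·e^(x/2). Since e^(x/2) > 0, the only critical point is x = -2/3.
h''(-2/3) has the same sign as 3/2 > 0, so this is a local minimum.
h(-2/3) = (-6)·e^(-1/3) ≈ -4.2992.

-4.2992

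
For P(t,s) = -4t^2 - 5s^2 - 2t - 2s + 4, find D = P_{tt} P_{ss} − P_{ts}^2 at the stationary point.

∂P/∂t = -8t - 2 = 0 and ∂P/∂s = -10s - 2 = 0, so (t, s) = (-1/4, -1/5).
The Hessian has P_{tt} = -8, P_{ss} = -10, P_{ts} = 0, giving D = 80 > 0 with P_{tt} < 0, so the point is a local maximum.
D = (-8)·(-10) − (0)^2 = 80.

80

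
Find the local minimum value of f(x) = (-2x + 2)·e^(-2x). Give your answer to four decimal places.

-0.0498

Differentiating with the product rule gives f'(x) = (4x - 6)·e^(-2x). Since e^(-2x) > 0, the only critical point is x = 3/2.
f''(3/2) has the same sign as 4 > 0, so this is a local minimum.
f(3/2) = (-1)·e^(-3) ≈ -0.0498.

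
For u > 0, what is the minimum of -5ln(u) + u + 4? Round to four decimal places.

g'(u) = -5/u + 1 = 0 gives u = 5.
g''(u) = 5/u², which is positive for u > 0, so this is a local minimum.
g(5) = -5·ln(5) + 5 + 4 ≈ 0.9528.

0.9528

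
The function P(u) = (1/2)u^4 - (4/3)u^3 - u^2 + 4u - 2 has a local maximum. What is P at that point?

P'(u) = 2u^3 - 4u^2 - 2u + 4 = 0 at u = -1, 1, 2.
P''(u) = 6u^2 - 8u - 2. P''(-1) = 12 > 0 ⇒ local minimum; P''(1) = -4 < 0 ⇒ local maximum; P''(2) = 6 > 0 ⇒ local minimum.
So the local maximum value is P(1) = 1/6.

1/6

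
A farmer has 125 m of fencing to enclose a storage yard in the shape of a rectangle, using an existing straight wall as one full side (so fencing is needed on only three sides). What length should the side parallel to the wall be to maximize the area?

125/2

Let the sides perpendicular to the wall have length x and the parallel side y, so 2x + y = 125 and the area is A = xy = x(125 − 2x).
A'(x) = 125 − 4x = 0 gives x = 125/4, and A''(x) = −4 < 0 confirms a maximum.
Then y = 125 − 2·125/4 = 125/2 and A = 15625/8.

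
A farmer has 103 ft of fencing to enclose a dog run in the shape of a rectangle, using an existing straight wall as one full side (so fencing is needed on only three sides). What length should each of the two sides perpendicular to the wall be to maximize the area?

Let the sides perpendicular to the wall have length x and the parallel side y, so 2x + y = 103 and the area is A = xy = x(103 − 2x).
A'(x) = 103 − 4x = 0 gives x = 103/4, and A''(x) = −4 < 0 confirms a maximum.
Then y = 103 − 2·103/4 = 103/2 and A = 10609/8.

103/4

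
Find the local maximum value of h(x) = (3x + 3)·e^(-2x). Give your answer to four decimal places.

4.0774

h'(x) = 3·e^(-2x) + (3x + 3)·(-2)·e^(-2x) = (-6x - 3)·e^(-2x). Since e^(-2x) > 0, the only critical point is x = -1/2.
h''(-1/2) has the same sign as -6 < 0, so this is a local maximum.
h(-1/2) = (3/2)·e^(1) ≈ 4.0774.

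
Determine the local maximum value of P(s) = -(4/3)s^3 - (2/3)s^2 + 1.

1

P'(s) = -4s^2 - (4/3)s = 0 at s = -1/3, 0.
P''(s) = -8s - 4/3. P''(-1/3) = 4/3 > 0 ⇒ local minimum; P''(0) = -4/3 < 0 ⇒ local maximum.
The local maximum is P(0) = 1.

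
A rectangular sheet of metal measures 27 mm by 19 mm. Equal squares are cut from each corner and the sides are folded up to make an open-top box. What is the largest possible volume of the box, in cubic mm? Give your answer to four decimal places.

With cut size x, the volume is V(x) = x(27 − 2x)(19 − 2x) for 0 < x < 9.5.
V'(x) = 12x^2 − 184x + 513. Setting V'(x) = 0 gives x ≈ 3.6632 (the root in (0, 9.5)).
V''(x) = 24x − 184 is negative there, so this is the maximum; V ≈ 841.2969.

841.2969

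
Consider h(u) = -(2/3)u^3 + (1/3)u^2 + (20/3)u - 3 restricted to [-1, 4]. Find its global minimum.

The derivative is -2u^2 + (2/3)u + 20/3, whose only zero in [-1, 4] is u = 2.
Evaluating at the critical points and endpoints: h(-1) = -26/3,  h(2) = 19/3,  h(4) = -41/3.
Hence the absolute minimum is -41/3 at u = 4.

-41/3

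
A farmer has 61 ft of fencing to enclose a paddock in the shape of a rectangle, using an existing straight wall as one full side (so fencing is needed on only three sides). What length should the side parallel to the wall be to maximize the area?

61/2

Let the sides perpendicular to the wall have length x and the parallel side y, so 2x + y = 61 and the area is A = xy = x(61 − 2x).
A'(x) = 61 − 4x = 0 gives x = 61/4, and A''(x) = −4 < 0 confirms a maximum.
Then y = 61 − 2·61/4 = 61/2 and A = 3721/8.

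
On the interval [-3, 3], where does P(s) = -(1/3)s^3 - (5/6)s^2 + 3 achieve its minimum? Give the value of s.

P'(s) = -s^2 - (5/3)s, which vanishes at s = -5/3 and s = 0.
Compare values at every candidate in [-3, 3]: P(-3) = 9/2; P(-5/3) = 361/162; P(0) = 3; P(3) = -27/2.
The minimum over the interval is -27/2, attained at s = 3.

3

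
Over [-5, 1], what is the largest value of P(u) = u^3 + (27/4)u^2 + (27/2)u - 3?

The derivative is 3u^2 + (27/2)u + 27/2, which vanishes at u = -3 and u = -3/2.
Compare values at every candidate in [-5, 1]: P(-5) = -107/4,  P(-3) = -39/4,  P(-3/2) = -183/16,  P(1) = 73/4.
Hence the absolute maximum is 73/4 at u = 1.

73/4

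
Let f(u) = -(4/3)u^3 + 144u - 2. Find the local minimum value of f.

f'(u) = -4u^2 + 144. Setting f'(u) = 0 gives u ∈ {-6, 6}.
f''(u) = -8u. f''(-6) = 48 > 0 ⇒ local minimum; f''(6) = -48 < 0 ⇒ local maximum.
The local minimum is f(-6) = -578.

-578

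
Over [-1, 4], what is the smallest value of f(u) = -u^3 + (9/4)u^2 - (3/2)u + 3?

The derivative is -3u^2 + (9/2)u - 3/2, which vanishes at u = 1/2 and u = 1.
Candidates: f(-1) = 31/4,  f(1/2) = 43/16,  f(1) = 11/4,  f(4) = -31.
The minimum over the interval is -31, attained at u = 4.

-31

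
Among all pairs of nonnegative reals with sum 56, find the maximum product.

784

With x + y = 56, the product is P(x) = x(56 − x).
P'(x) = 56 − 2x = 0 gives x = 28; P'' = −2 < 0, so this is the maximum.
P = 28·28 = 784.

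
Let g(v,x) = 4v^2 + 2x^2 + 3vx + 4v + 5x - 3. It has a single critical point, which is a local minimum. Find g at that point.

∂g/∂v = 8v + 3x + 4 = 0 and ∂g/∂x = 3v + 4x + 5 = 0, so (v, x) = (-1/23, -28/23).
The Hessian has g_{vv} = 8, g_{xx} = 4, g_{vx} = 3, giving D = 23 > 0 with g_{vv} > 0, so the point is a local minimum.
g(-1/23, -28/23) = -141/23.

-141/23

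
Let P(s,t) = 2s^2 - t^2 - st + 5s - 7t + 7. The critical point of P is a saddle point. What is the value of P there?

101/9

∂P/∂s = 4s - t + 5 = 0 and ∂P/∂t = -s - 2t - 7 = 0, so (s, t) = (-17/9, -23/9).
The Hessian has P_{ss} = 4, P_{tt} = -2, P_{st} = -1, giving D = -9 < 0, so the point is a saddle point.
P(-17/9, -23/9) = 101/9.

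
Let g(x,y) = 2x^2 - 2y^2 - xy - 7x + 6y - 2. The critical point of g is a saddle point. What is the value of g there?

-6

∂g/∂x = 4x - y - 7 = 0 and ∂g/∂y = -x - 4y + 6 = 0, so (x, y) = (2, 1).
The Hessian has g_{xx} = 4, g_{yy} = -4, g_{xy} = -1, giving D = -17 < 0, so the point is a saddle point.
g(2, 1) = -6.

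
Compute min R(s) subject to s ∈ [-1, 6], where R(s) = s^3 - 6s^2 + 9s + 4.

-12

R'(s) = 3s^2 - 12s + 9, which vanishes at s = 1 and s = 3.
Candidates: R(-1) = -12, R(1) = 8, R(3) = 4, R(6) = 58.
The minimum over the interval is -12, attained at s = -1.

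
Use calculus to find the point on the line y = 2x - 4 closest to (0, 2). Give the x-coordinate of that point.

Minimize D(x)^2 = (x + 0)^2 + (2x - 6)^2.
d/dx[D^2] = 2(x + 0) + 2·2·(2x - 6) = 0 ⇒ x = 12/5.
Then y = 4/5 and the distance is √(36/5) ≈ 2.6833.

12/5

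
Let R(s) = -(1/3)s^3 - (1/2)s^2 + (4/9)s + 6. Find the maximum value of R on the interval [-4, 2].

The derivative is -s^2 - s + 4/9, which vanishes at s = -4/3 and s = 1/3.
Compare values at every candidate in [-4, 2]: R(-4) = 158/9,  R(-4/3) = 430/81,  R(1/3) = 985/162,  R(2) = 20/9.
So the maximum is R(-4) = 158/9.

158/9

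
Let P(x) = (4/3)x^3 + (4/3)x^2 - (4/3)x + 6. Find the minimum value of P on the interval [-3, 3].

-14

The derivative is 4x^2 + (8/3)x - 4/3, which vanishes at x = -1 and x = 1/3.
Candidates: P(-3) = -14,  P(-1) = 22/3,  P(1/3) = 466/81,  P(3) = 50.
The minimum over the interval is -14, attained at x = -3.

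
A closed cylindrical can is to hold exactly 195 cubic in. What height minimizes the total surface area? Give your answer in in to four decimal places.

6.2851

With radius r and height h, πr²h = 195 so h = 195/(πr²), and S(r) = 2πr² + 2πrh = 2πr² + 2·195/r.
S'(r) = 4πr − 2·195/r² = 0 ⇒ r³ = 195/(2π), so r ≈ 3.1426 and h = 2r ≈ 6.2851.
S''(r) = 4π + 4·195/r³ > 0, so this is the minimum; S ≈ 186.1534.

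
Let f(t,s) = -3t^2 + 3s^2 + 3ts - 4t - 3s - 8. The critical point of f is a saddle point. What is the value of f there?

-25/3

∂f/∂t = -6t + 3s - 4 = 0 and ∂f/∂s = 3t + 6s - 3 = 0, so (t, s) = (-1/3, 2/3).
The Hessian has f_{tt} = -6, f_{ss} = 6, f_{ts} = 3, giving D = -45 < 0, so the point is a saddle point.
f(-1/3, 2/3) = -25/3.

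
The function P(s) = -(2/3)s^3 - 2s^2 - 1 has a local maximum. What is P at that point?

Critical points: P'(s) = -2s^2 - 4s vanishes at s = -2, 0.
Second-derivative test with P''(s) = -4s - 4: P''(-2) = 4 > 0 ⇒ local minimum; P''(0) = -4 < 0 ⇒ local maximum.
The local maximum is P(0) = -1.

-1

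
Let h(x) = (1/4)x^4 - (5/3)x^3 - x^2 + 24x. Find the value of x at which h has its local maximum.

3

h'(x) = x^3 - 5x^2 - 2x + 24 = 0 at x = -2, 3, 4.
h''(x) = 3x^2 - 10x - 2. h''(-2) = 30 > 0 ⇒ local minimum; h''(3) = -5 < 0 ⇒ local maximum; h''(4) = 6 > 0 ⇒ local minimum.
Thus h has its local maximum at x = 3, with value 153/4.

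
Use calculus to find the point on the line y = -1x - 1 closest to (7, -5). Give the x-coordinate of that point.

11/2

Minimize D(x)^2 = (x - 7)^2 + (-x + 4)^2.
d/dx[D^2] = 2(x - 7) + 2·(-1)·(-x + 4) = 0 ⇒ x = 11/2.
Then y = -13/2 and the distance is √(9/2) ≈ 2.1213.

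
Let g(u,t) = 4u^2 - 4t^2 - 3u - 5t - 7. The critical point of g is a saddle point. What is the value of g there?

∂g/∂u = 8u - 3 = 0 and ∂g/∂t = -8t - 5 = 0, so (u, t) = (3/8, -5/8).
The Hessian has g_{uu} = 8, g_{tt} = -8, g_{ut} = 0, giving D = -64 < 0, so the point is a saddle point.
g(3/8, -5/8) = -6.

-6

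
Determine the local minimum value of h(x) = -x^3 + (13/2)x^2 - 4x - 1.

-89/54

h'(x) = -3x^2 + 13x - 4. Setting h'(x) = 0 gives x ∈ {1/3, 4}.
Second-derivative test with h''(x) = -6x + 13: h''(1/3) = 11 > 0 ⇒ local minimum; h''(4) = -11 < 0 ⇒ local maximum.
The local minimum is h(1/3) = -89/54.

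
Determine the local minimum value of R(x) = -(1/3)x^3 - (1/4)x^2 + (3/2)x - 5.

Critical points: R'(x) = -x^2 - (1/2)x + 3/2 vanishes at x = -3/2, 1.
Second-derivative test with R''(x) = -2x - 1/2: R''(-3/2) = 5/2 > 0 ⇒ local minimum; R''(1) = -5/2 < 0 ⇒ local maximum.
So the local minimum value is R(-3/2) = -107/16.

-107/16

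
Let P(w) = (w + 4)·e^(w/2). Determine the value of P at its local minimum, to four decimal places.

-0.0996

By the product rule, P'(w) = ((1/2)w + 3)·e^(w/2). Since e^(w/2) > 0, the only critical point is w = -6.
P''(-6) has the same sign as 1/2 > 0, so this is a local minimum.
P(-6) = (-2)·e^(-3) ≈ -0.0996.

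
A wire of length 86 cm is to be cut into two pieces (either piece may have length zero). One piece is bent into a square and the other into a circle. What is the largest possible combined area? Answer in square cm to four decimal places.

Let x be the length used for the square. Square side x/4; circle radius (86−x)/(2π).
A(x) = (x/4)² + π·((86−x)/(2π))² = x²/16 + (86−x)²/(4π) for 0 ≤ x ≤ 86. A'(x) = x/8 − (86−x)/(2π) = 0 gives x = 4·86/(π+4) ≈ 48.1685.
A'' > 0, so the interior critical point is a minimum; the maximum is at an endpoint. A(0) = 588.5550 and A(86) = 462.2500, so the largest area is 588.5550.

588.5550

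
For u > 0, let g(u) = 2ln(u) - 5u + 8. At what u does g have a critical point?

g'(u) = 2/u − 5 = 0 gives u = 2/5.
g''(u) = -2/u², which is negative for u > 0, so this is a local maximum.
g(2/5) = 2·ln(2/5) - 2 + 8 ≈ 4.1674.

2/5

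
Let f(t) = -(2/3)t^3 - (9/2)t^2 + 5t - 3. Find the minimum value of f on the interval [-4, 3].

-157/3

The derivative is -2t^2 - 9t + 5, whose only zero in [-4, 3] is t = 1/2.
Evaluating at the critical points and endpoints: f(-4) = -157/3; f(1/2) = -41/24; f(3) = -93/2.
Hence the absolute minimum is -157/3 at t = -4.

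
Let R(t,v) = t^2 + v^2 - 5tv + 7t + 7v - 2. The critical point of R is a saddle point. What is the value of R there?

43/3

∂R/∂t = 2t - 5v + 7 = 0 and ∂R/∂v = -5t + 2v + 7 = 0, so (t, v) = (7/3, 7/3).
The Hessian has R_{tt} = 2, R_{vv} = 2, R_{tv} = -5, giving D = -21 < 0, so the point is a saddle point.
R(7/3, 7/3) = 43/3.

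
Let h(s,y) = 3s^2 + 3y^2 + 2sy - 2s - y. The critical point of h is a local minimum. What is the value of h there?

-11/32

∂h/∂s = 6s + 2y - 2 = 0 and ∂h/∂y = 2s + 6y - 1 = 0, so (s, y) = (5/16, 1/16).
The Hessian has h_{ss} = 6, h_{yy} = 6, h_{sy} = 2, giving D = 32 > 0 with h_{ss} > 0, so the point is a local minimum.
h(5/16, 1/16) = -11/32.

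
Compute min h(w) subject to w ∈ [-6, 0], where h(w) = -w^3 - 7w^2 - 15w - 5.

h'(w) = -3w^2 - 14w - 15, which vanishes at w = -3 and w = -5/3.
Candidates: h(-6) = 49; h(-3) = 4; h(-5/3) = 140/27; h(0) = -5.
Hence the absolute minimum is -5 at w = 0.

-5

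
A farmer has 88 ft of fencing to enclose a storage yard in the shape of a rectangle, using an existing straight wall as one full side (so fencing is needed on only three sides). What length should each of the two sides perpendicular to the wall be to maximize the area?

Let the sides perpendicular to the wall have length x and the parallel side y, so 2x + y = 88 and the area is A = xy = x(88 − 2x).
A'(x) = 88 − 4x = 0 gives x = 22, and A''(x) = −4 < 0 confirms a maximum.
Then y = 88 − 2·22 = 44 and A = 968.

22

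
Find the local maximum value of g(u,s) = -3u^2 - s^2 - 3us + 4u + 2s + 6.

∂g/∂u = -6u - 3s + 4 = 0 and ∂g/∂s = -3u - 2s + 2 = 0, so (u, s) = (2/3, 0).
The Hessian has g_{uu} = -6, g_{ss} = -2, g_{us} = -3, giving D = 3 > 0 with g_{uu} < 0, so the point is a local maximum.
g(2/3, 0) = 22/3.

22/3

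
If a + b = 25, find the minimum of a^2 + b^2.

With a + b = 25, a^2 + b^2 = a^2 + (25 − a)^2.
The derivative 2a − 2(25 − a) = 4a − 50 vanishes at a = 25/2; second derivative 4 > 0, a minimum.
The minimum is 2·(25/2)^2 = 625/2.

625/2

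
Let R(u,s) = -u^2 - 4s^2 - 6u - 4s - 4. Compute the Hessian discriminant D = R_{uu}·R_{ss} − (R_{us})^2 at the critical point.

∂R/∂u = -2u - 6 = 0 and ∂R/∂s = -8s - 4 = 0, so (u, s) = (-3, -1/2).
The Hessian has R_{uu} = -2, R_{ss} = -8, R_{us} = 0, giving D = 16 > 0 with R_{uu} < 0, so the point is a local maximum.
D = (-2)·(-8) − (0)^2 = 16.

16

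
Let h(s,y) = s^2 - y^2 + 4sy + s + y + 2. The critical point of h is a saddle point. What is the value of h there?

∂h/∂s = 2s + 4y + 1 = 0 and ∂h/∂y = 4s - 2y + 1 = 0, so (s, y) = (-3/10, -1/10).
The Hessian has h_{ss} = 2, h_{yy} = -2, h_{sy} = 4, giving D = -20 < 0, so the point is a saddle point.
h(-3/10, -1/10) = 9/5.

9/5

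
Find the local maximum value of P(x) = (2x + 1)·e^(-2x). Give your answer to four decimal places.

1.0000

P'(x) = 2·e^(-2x) + (2x + 1)·(-2)·e^(-2x) = (-4x)·e^(-2x). Since e^(-2x) > 0, the only critical point is x = 0.
P''(0) has the same sign as -4 < 0, so this is a local maximum.
P(0) = (1)·e^(0) ≈ 1.0000.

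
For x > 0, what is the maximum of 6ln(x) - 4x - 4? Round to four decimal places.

-7.5672

g'(x) = 6/x − 4 = 0 gives x = 3/2.
g''(x) = -6/x², which is negative for x > 0, so this is a local maximum.
g(3/2) = 6·ln(3/2) - 6 - 4 ≈ -7.5672.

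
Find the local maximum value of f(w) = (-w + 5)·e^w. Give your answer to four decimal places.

54.5982

By the product rule, f'(w) = (-w + 4)·e^w. Since e^w > 0, the only critical point is w = 4.
f''(4) has the same sign as -1 < 0, so this is a local maximum.
f(4) = (1)·e^(4) ≈ 54.5982.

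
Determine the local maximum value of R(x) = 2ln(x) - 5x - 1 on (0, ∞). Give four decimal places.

R'(x) = 2/x − 5 = 0 gives x = 2/5.
R''(x) = -2/x², which is negative for x > 0, so this is a local maximum.
R(2/5) = 2·ln(2/5) - 2 - 1 ≈ -4.8326.

-4.8326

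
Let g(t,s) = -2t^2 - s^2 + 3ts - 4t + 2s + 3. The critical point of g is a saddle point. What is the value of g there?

∂g/∂t = -4t + 3s - 4 = 0 and ∂g/∂s = 3t - 2s + 2 = 0, so (t, s) = (2, 4).
The Hessian has g_{tt} = -4, g_{ss} = -2, g_{ts} = 3, giving D = -1 < 0, so the point is a saddle point.
g(2, 4) = 3.

3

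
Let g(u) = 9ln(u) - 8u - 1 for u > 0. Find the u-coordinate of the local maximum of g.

g'(u) = 9/u − 8 = 0 gives u = 9/8.
g''(u) = -9/u², which is negative for u > 0, so this is a local maximum.
g(9/8) = 9·ln(9/8) - 9 - 1 ≈ -8.9400.

9/8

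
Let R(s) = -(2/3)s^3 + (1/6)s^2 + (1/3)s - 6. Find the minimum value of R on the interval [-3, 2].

-10

R'(s) = -2s^2 + (1/3)s + 1/3, which vanishes at s = -1/3 and s = 1/2.
Compare values at every candidate in [-3, 2]: R(-3) = 25/2, R(-1/3) = -983/162, R(1/2) = -47/8, R(2) = -10.
So the minimum is R(2) = -10.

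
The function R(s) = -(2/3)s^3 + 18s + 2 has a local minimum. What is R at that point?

R'(s) = -2s^2 + 18. Setting R'(s) = 0 gives s ∈ {-3, 3}.
Since R''(s) = -4s, we get R''(-3) = 12 > 0 ⇒ local minimum; R''(3) = -12 < 0 ⇒ local maximum.
The local minimum is R(-3) = -34.

-34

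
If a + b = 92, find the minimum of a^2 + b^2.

With a + b = 92, a^2 + b^2 = a^2 + (92 − a)^2.
The derivative 2a − 2(92 − a) = 4a − 184 vanishes at a = 46; second derivative 4 > 0, a minimum.
The minimum is 2·(46)^2 = 4232.

4232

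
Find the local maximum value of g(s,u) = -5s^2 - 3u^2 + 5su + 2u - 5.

∂g/∂s = -10s + 5u = 0 and ∂g/∂u = 5s - 6u + 2 = 0, so (s, u) = (2/7, 4/7).
The Hessian has g_{ss} = -10, g_{uu} = -6, g_{su} = 5, giving D = 35 > 0 with g_{ss} < 0, so the point is a local maximum.
g(2/7, 4/7) = -31/7.

-31/7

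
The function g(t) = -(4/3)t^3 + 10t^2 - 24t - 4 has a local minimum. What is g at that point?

g'(t) = -4t^2 + 20t - 24. Setting g'(t) = 0 gives t ∈ {2, 3}.
Second-derivative test with g''(t) = -8t + 20: g''(2) = 4 > 0 ⇒ local minimum; g''(3) = -4 < 0 ⇒ local maximum.
So the local minimum value is g(2) = -68/3.

-68/3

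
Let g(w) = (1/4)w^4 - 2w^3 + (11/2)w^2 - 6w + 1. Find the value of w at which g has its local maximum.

2

g'(w) = w^3 - 6w^2 + 11w - 6. Setting g'(w) = 0 gives w ∈ {1, 2, 3}.
Since g''(w) = 3w^2 - 12w + 11, we get g''(1) = 2 > 0 ⇒ local minimum; g''(2) = -1 < 0 ⇒ local maximum; g''(3) = 2 > 0 ⇒ local minimum.
So the local maximum value is g(2) = -1.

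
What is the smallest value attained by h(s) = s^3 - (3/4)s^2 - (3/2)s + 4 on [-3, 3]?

-101/4

The derivative is 3s^2 - (3/2)s - 3/2, which vanishes at s = -1/2 and s = 1.
Compare values at every candidate in [-3, 3]: h(-3) = -101/4,  h(-1/2) = 71/16,  h(1) = 11/4,  h(3) = 79/4.
Hence the absolute minimum is -101/4 at s = -3.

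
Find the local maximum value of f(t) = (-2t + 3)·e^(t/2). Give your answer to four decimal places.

By the product rule, f'(t) = (-t - 1/2)·e^(t/2). Since e^(t/2) > 0, the only critical point is t = -1/2.
f''(-1/2) has the same sign as -1 < 0, so this is a local maximum.
f(-1/2) = (4)·e^(-1/4) ≈ 3.1152.

3.1152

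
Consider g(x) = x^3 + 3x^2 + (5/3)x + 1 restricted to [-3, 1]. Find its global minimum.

The derivative is 3x^2 + 6x + 5/3, which vanishes at x = -5/3 and x = -1/3.
Evaluating at the critical points and endpoints: g(-3) = -4, g(-5/3) = 52/27, g(-1/3) = 20/27, g(1) = 20/3.
Hence the absolute minimum is -4 at x = -3.

-4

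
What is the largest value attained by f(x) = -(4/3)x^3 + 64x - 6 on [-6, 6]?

The derivative is -4x^2 + 64, which vanishes at x = -4 and x = 4.
Compare values at every candidate in [-6, 6]: f(-6) = -102,  f(-4) = -530/3,  f(4) = 494/3,  f(6) = 90.
The maximum over the interval is 494/3, attained at x = 4.

494/3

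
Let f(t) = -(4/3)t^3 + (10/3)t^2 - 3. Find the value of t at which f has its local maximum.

5/3

f'(t) = -4t^2 + (20/3)t = 0 at t = 0, 5/3.
Second-derivative test with f''(t) = -8t + 20/3: f''(0) = 20/3 > 0 ⇒ local minimum; f''(5/3) = -20/3 < 0 ⇒ local maximum.
Thus f has its local maximum at t = 5/3, with value 7/81.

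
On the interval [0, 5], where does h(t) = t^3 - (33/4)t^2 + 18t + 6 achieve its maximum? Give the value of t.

3/2

h'(t) = 3t^2 - (33/2)t + 18, which vanishes at t = 3/2 and t = 4.
Candidates: h(0) = 6; h(3/2) = 285/16; h(4) = 10; h(5) = 59/4.
The maximum over the interval is 285/16, attained at t = 3/2.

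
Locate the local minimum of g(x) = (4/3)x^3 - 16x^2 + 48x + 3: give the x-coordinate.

6

Critical points: g'(x) = 4x^2 - 32x + 48 vanishes at x = 2, 6.
Second-derivative test with g''(x) = 8x - 32: g''(2) = -16 < 0 ⇒ local maximum; g''(6) = 16 > 0 ⇒ local minimum.
The local minimum is g(6) = 3.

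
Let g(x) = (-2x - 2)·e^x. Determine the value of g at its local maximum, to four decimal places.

By the product rule, g'(x) = (-2x - 4)·e^x. Since e^x > 0, the only critical point is x = -2.
g''(-2) has the same sign as -2 < 0, so this is a local maximum.
g(-2) = (2)·e^(-2) ≈ 0.2707.

0.2707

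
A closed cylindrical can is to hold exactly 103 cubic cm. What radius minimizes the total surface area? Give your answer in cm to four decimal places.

With radius r and height h, πr²h = 103 so h = 103/(πr²), and S(r) = 2πr² + 2πrh = 2πr² + 2·103/r.
S'(r) = 4πr − 2·103/r² = 0 ⇒ r³ = 103/(2π), so r ≈ 2.5403 and h = 2r ≈ 5.0806.
S''(r) = 4π + 4·103/r³ > 0, so this is the minimum; S ≈ 121.6390.

2.5403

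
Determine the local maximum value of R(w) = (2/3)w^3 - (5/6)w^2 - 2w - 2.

Critical points: R'(w) = 2w^2 - (5/3)w - 2 vanishes at w = -2/3, 3/2.
R''(w) = 4w - 5/3. R''(-2/3) = -13/3 < 0 ⇒ local maximum; R''(3/2) = 13/3 > 0 ⇒ local minimum.
So the local maximum value is R(-2/3) = -100/81.

-100/81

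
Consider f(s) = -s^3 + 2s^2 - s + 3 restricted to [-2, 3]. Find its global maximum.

21

The derivative is -3s^2 + 4s - 1, which vanishes at s = 1/3 and s = 1.
Compare values at every candidate in [-2, 3]: f(-2) = 21,  f(1/3) = 77/27,  f(1) = 3,  f(3) = -9.
The maximum over the interval is 21, attained at s = -2.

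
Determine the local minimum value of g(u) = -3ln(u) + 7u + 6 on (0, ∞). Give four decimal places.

11.5419

g'(u) = -3/u + 7 = 0 gives u = 3/7.
g''(u) = 3/u², which is positive for u > 0, so this is a local minimum.
g(3/7) = -3·ln(3/7) + 3 + 6 ≈ 11.5419.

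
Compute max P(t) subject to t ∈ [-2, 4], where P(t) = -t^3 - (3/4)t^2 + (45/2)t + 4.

639/16

Differentiating, P'(t) = -3t^2 - (3/2)t + 45/2; whose only zero in [-2, 4] is t = 5/2.
Evaluating at the critical points and endpoints: P(-2) = -36; P(5/2) = 639/16; P(4) = 18.
The maximum over the interval is 639/16, attained at t = 5/2.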